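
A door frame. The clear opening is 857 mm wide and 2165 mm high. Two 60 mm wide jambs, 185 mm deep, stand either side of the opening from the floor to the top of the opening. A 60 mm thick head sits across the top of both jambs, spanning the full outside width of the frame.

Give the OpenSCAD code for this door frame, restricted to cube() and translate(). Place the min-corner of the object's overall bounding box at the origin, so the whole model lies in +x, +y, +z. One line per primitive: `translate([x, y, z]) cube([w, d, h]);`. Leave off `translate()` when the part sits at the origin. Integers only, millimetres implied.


cube([60, 185, 2165]);
translate([917, 0, 0]) cube([60, 185, 2165]);
translate([0, 0, 2165]) cube([977, 185, 60]);


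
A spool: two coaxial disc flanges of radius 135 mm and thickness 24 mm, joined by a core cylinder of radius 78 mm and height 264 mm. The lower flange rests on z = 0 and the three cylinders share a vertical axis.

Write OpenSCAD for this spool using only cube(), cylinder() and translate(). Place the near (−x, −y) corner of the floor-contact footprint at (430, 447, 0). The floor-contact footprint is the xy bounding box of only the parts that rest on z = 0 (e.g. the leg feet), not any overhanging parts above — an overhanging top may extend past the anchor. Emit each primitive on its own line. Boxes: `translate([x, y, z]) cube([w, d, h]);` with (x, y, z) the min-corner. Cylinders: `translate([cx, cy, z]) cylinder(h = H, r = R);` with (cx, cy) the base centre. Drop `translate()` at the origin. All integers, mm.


translate([565, 582, 0]) cylinder(h = 24, r = 135);
translate([565, 582, 24]) cylinder(h = 264, r = 78);
translate([565, 582, 288]) cylinder(h = 24, r = 135);


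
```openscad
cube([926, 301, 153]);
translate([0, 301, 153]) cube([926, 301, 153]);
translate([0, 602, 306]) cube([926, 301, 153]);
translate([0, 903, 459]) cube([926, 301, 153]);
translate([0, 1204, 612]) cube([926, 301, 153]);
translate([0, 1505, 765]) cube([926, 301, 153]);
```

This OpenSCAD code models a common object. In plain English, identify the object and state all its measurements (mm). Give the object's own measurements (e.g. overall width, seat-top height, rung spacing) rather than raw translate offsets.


A straight staircase of 6 solid steps. Each step is 926 mm wide (x), 301 mm deep (y, the going) and 153 mm tall (the rise). The first step rests on the floor; each subsequent step sits one going further in +y and one rise higher in +z, directly behind and above the previous step with no overlap.


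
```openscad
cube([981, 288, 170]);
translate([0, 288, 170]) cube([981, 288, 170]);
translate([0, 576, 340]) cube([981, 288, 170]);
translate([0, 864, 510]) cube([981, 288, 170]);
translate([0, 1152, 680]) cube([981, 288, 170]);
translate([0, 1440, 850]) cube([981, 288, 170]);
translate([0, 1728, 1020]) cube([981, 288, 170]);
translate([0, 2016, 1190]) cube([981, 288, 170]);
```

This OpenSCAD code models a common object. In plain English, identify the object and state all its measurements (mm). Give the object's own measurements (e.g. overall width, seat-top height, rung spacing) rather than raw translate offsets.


A straight staircase of 8 solid steps. Each step is 981 mm wide (x), 288 mm deep (y, the going) and 170 mm tall (the rise). The first step rests on the floor; each subsequent step sits one going further in +y and one rise higher in +z, directly behind and above the previous step with no overlap.


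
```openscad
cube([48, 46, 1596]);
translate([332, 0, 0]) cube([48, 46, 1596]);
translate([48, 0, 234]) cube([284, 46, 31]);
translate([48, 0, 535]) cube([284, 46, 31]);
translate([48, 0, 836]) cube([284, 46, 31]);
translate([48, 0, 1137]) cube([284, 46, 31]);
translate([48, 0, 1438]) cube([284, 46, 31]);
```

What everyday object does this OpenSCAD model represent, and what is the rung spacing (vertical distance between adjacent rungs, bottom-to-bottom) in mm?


A ladder. The rung spacing is 301 mm.

Two tall 48×46 posts with 5 short bars between them — a ladder. Adjacent rungs sit at z = 234 and z = 535, so the spacing is 535 − 234 = 301 mm.


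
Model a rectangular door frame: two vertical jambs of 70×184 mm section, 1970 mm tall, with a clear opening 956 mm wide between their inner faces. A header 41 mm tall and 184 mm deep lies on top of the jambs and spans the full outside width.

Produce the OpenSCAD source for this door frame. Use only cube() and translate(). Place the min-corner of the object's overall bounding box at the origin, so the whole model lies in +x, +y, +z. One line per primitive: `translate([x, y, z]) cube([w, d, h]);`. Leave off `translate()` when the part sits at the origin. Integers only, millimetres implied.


cube([70, 184, 1970]);
translate([1026, 0, 0]) cube([70, 184, 1970]);
translate([0, 0, 1970]) cube([1096, 184, 41]);


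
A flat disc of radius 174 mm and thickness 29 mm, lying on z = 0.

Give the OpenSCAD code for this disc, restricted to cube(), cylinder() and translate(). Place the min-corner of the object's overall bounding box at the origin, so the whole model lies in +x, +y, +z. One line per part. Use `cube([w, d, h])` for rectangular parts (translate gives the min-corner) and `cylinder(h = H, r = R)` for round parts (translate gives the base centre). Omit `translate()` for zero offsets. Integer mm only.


translate([174, 174, 0]) cylinder(h = 29, r = 174);


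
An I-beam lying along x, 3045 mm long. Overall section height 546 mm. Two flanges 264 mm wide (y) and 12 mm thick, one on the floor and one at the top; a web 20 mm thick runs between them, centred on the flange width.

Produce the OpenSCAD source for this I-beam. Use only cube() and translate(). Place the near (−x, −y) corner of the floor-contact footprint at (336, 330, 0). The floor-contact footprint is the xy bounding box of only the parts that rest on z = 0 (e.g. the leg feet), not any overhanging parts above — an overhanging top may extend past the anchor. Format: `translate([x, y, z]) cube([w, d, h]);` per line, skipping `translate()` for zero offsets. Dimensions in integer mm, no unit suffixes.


translate([336, 330, 0]) cube([3045, 264, 12]);
translate([336, 452, 12]) cube([3045, 20, 522]);
translate([336, 330, 534]) cube([3045, 264, 12]);


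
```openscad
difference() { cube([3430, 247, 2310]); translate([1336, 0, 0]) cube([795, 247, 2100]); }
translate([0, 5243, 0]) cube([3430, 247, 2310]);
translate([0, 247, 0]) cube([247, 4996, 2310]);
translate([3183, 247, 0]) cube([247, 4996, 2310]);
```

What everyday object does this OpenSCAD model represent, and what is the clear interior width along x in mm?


A single room. The interior width is 2936 mm.

Four walls enclosing a rectangle with a door in the front wall — a room. Outside width 3430 minus two 247 mm walls gives 2936 mm.


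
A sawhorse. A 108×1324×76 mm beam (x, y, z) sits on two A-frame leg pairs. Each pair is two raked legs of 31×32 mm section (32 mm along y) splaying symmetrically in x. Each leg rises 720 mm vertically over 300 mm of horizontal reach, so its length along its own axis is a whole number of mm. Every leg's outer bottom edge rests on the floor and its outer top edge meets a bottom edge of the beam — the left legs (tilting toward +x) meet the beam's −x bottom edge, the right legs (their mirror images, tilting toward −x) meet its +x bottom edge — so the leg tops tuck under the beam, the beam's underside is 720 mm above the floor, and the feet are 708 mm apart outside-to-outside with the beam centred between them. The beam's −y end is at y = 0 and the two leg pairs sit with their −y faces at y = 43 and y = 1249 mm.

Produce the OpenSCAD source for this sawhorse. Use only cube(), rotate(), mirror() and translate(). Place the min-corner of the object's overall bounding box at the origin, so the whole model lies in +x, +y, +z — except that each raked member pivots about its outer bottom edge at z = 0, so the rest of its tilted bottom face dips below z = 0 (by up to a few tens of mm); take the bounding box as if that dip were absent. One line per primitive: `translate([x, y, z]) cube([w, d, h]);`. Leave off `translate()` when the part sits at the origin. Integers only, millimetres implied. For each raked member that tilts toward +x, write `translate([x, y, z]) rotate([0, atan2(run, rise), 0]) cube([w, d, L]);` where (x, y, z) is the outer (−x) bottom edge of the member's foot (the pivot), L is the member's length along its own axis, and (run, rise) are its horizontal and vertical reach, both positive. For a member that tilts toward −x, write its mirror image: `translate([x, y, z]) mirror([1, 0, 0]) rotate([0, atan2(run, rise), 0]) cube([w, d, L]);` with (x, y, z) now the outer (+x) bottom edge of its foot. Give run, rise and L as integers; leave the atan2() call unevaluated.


translate([300, 0, 720]) cube([108, 1324, 76]);
translate([0, 43, 0]) rotate([0, atan2(300, 720), 0]) cube([31, 32, 780]);
translate([708, 43, 0]) mirror([1, 0, 0]) rotate([0, atan2(300, 720), 0]) cube([31, 32, 780]);
translate([0, 1249, 0]) rotate([0, atan2(300, 720), 0]) cube([31, 32, 780]);
translate([708, 1249, 0]) mirror([1, 0, 0]) rotate([0, atan2(300, 720), 0]) cube([31, 32, 780]);


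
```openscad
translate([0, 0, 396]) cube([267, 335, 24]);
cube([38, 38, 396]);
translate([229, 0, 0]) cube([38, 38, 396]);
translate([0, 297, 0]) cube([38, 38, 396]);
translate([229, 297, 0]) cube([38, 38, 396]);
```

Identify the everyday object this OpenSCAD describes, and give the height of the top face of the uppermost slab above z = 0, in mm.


A stool. The seat height is 420 mm.

A 267×335×24 slab at z = 396 on four corner posts — a stool. The seat top is 396 + 24 = 420 mm.


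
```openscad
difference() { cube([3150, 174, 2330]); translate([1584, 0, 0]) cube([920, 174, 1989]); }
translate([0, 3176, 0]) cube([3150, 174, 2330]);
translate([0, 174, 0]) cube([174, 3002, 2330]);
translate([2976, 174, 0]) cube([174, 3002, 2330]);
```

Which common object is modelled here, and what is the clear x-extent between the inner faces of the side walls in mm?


A single room. The interior width is 2802 mm.

Four walls enclosing a rectangle with a door in the front wall — a room. Outside width 3150 minus two 174 mm walls gives 2802 mm.


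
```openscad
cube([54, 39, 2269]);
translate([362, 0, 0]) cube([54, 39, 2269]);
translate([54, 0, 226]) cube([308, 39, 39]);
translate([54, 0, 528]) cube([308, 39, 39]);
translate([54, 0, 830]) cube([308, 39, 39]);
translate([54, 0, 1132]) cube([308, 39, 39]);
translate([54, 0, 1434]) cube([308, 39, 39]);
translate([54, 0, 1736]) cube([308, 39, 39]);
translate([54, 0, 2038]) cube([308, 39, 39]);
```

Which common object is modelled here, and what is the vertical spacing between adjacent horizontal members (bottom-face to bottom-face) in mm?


A ladder. The rung spacing is 302 mm.

Two tall 54×39 posts with 7 short bars between them — a ladder. Adjacent rungs sit at z = 226 and z = 528, so the spacing is 528 − 226 = 302 mm.


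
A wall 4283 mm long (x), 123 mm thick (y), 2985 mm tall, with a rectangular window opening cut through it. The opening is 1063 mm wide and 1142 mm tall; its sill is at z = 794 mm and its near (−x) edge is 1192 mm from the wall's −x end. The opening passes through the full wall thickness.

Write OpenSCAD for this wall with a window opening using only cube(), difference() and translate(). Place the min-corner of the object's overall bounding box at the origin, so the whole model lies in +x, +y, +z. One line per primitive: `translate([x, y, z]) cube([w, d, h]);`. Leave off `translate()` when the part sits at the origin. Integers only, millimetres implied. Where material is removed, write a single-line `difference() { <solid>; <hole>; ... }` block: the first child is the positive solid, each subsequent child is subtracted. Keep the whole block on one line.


difference() { cube([4283, 123, 2985]); translate([1192, 0, 794]) cube([1063, 123, 1142]); }


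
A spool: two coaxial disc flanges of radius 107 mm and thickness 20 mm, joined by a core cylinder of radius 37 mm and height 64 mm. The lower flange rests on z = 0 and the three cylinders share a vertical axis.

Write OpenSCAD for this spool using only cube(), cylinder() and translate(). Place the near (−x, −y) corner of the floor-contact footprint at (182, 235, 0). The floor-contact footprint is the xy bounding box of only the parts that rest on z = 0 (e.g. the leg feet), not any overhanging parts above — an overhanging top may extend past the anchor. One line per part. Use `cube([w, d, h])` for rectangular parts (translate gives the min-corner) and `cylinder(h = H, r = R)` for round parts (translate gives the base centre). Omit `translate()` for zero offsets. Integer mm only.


translate([289, 342, 0]) cylinder(h = 20, r = 107);
translate([289, 342, 20]) cylinder(h = 64, r = 37);
translate([289, 342, 84]) cylinder(h = 20, r = 107);


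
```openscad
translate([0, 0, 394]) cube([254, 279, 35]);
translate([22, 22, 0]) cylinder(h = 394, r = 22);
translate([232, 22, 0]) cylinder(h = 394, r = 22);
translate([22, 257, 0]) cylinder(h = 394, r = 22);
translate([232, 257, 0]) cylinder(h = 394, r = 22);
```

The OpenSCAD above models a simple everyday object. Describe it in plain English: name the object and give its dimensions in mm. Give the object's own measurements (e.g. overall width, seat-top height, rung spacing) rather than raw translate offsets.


A simple wooden stool: a rectangular seat 254 mm (x) by 279 mm (y), 35 mm thick, top face at z = 429 mm, on four round legs, each 44 mm in diameter. The legs rest on z = 0, each leg's axis is inset half a diameter from the nearest pair of seat edges (so the leg's bounding box is flush with the corner).


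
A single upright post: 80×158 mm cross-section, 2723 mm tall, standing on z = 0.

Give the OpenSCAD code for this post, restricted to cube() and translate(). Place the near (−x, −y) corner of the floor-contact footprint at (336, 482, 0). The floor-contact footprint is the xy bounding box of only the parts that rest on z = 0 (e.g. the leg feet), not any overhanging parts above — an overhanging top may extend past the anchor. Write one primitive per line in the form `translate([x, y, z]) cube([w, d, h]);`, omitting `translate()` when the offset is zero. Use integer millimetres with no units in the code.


translate([336, 482, 0]) cube([80, 158, 2723]);


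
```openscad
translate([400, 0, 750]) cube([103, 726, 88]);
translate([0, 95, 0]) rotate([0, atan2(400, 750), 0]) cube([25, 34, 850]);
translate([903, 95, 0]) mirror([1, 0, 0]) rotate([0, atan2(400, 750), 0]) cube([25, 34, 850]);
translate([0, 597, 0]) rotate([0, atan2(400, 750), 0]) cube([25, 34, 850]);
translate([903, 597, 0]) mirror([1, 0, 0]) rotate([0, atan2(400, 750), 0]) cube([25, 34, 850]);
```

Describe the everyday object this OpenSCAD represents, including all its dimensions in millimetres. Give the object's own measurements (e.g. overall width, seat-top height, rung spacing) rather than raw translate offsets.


A sawhorse. A 103×726×88 mm beam (x, y, z) sits on two A-frame leg pairs. Each pair is two raked legs of 25×34 mm section (34 mm along y) splaying symmetrically in x. Each leg rises 750 mm vertically over 400 mm of horizontal reach and is 850 mm long along its own axis. Every leg's outer bottom edge rests on the floor and its outer top edge meets a bottom edge of the beam — the left legs (tilting toward +x) meet the beam's −x bottom edge, the right legs (their mirror images, tilting toward −x) meet its +x bottom edge — so the leg tops tuck under the beam, the beam's underside is 750 mm above the floor, and the feet are 903 mm apart outside-to-outside with the beam centred between them. The two leg pairs are set in 95 mm from either end of the beam.


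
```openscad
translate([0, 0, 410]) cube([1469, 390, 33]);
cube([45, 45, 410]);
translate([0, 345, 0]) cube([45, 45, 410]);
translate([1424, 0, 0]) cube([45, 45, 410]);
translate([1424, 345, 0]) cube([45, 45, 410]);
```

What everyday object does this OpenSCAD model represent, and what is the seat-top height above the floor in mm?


A bench. The seat-top height is 443 mm.

A long slab on four corner posts — a bench. The slab sits at z = 410 with thickness 33, so the top is 410 + 33 = 443 mm.


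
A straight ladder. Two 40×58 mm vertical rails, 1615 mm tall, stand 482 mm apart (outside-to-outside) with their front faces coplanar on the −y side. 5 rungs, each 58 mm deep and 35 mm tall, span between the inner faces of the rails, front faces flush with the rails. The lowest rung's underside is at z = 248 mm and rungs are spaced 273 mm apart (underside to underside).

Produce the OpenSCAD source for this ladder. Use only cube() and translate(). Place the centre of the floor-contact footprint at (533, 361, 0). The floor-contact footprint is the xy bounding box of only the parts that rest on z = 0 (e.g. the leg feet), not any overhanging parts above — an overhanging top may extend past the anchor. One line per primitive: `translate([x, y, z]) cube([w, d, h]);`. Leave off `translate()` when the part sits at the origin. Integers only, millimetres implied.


// rung span = 482 - 2*40 = 402
// rung[k] z = 248 + k*273
translate([292, 332, 0]) cube([40, 58, 1615]);
translate([734, 332, 0]) cube([40, 58, 1615]);
translate([332, 332, 248]) cube([402, 58, 35]);
translate([332, 332, 521]) cube([402, 58, 35]);
translate([332, 332, 794]) cube([402, 58, 35]);
translate([332, 332, 1067]) cube([402, 58, 35]);
translate([332, 332, 1340]) cube([402, 58, 35]);


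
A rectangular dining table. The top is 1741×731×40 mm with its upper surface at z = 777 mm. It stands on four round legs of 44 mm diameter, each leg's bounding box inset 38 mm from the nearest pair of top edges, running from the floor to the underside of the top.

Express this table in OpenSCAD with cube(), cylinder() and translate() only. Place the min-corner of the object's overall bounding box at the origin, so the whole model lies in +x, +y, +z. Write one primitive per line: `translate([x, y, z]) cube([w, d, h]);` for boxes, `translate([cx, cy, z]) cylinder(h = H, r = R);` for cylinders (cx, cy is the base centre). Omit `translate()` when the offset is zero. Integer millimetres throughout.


translate([0, 0, 737]) cube([1741, 731, 40]);
translate([60, 60, 0]) cylinder(h = 737, r = 22);
translate([1681, 60, 0]) cylinder(h = 737, r = 22);
translate([60, 671, 0]) cylinder(h = 737, r = 22);
translate([1681, 671, 0]) cylinder(h = 737, r = 22);


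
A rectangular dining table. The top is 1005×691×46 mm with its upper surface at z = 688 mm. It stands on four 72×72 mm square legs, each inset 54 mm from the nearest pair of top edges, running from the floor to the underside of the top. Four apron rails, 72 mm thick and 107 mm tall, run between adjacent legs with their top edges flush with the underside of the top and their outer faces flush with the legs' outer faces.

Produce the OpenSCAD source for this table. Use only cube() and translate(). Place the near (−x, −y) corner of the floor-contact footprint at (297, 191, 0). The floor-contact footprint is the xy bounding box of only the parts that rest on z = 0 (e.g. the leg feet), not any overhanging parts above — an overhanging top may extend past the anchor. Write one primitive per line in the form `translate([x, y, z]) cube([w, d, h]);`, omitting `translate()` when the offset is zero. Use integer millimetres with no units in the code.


translate([243, 137, 642]) cube([1005, 691, 46]);
translate([297, 191, 0]) cube([72, 72, 642]);
translate([1122, 191, 0]) cube([72, 72, 642]);
translate([297, 702, 0]) cube([72, 72, 642]);
translate([1122, 702, 0]) cube([72, 72, 642]);
translate([369, 191, 535]) cube([753, 72, 107]);
translate([369, 702, 535]) cube([753, 72, 107]);
translate([297, 263, 535]) cube([72, 439, 107]);
translate([1122, 263, 535]) cube([72, 439, 107]);


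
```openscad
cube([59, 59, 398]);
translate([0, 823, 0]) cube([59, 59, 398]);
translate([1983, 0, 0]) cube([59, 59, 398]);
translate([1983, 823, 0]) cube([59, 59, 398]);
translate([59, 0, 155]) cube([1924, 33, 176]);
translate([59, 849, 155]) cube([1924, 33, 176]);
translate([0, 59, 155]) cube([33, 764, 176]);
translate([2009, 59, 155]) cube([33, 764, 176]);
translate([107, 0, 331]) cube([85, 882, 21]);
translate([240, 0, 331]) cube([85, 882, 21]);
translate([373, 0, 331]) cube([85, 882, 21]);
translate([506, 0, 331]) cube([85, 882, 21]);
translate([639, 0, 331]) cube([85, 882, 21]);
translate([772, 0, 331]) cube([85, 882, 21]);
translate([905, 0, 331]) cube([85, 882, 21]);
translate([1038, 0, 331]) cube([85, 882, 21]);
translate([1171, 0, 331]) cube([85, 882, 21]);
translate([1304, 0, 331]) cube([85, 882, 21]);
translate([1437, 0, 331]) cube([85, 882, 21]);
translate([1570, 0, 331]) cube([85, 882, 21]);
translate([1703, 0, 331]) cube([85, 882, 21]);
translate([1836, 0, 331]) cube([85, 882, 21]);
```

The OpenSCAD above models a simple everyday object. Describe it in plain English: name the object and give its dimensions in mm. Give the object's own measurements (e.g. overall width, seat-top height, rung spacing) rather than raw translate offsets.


A bed frame 2042 mm long (x) by 882 mm wide (y). Four 59×59 mm corner posts, 398 mm tall, at the corners of the footprint. Four rails of 33 mm thickness and 176 mm height run between adjacent posts with their undersides at z = 155 mm, their outer faces flush with the outside of the frame (the two x-running rails run between the posts' inner faces; the two y-running rails run between the posts' inner faces). 14 slats, each 85 mm wide (x) and 21 mm thick, lie across the top of the two x-running rails, running the full 882 mm width of the frame in y; along x they sit between the end posts with a 48 mm gap after the −x posts and between neighbouring slats, leaving 62 mm before the +x posts.


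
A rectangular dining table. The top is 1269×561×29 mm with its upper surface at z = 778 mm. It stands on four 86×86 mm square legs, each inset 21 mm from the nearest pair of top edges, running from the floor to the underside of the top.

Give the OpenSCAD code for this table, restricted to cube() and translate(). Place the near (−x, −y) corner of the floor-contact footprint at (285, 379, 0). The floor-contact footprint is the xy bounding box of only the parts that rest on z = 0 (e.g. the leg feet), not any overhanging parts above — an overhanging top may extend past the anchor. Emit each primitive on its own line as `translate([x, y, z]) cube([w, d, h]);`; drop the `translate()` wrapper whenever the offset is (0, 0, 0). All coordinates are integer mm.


translate([264, 358, 749]) cube([1269, 561, 29]);
translate([285, 379, 0]) cube([86, 86, 749]);
translate([1426, 379, 0]) cube([86, 86, 749]);
translate([285, 812, 0]) cube([86, 86, 749]);
translate([1426, 812, 0]) cube([86, 86, 749]);


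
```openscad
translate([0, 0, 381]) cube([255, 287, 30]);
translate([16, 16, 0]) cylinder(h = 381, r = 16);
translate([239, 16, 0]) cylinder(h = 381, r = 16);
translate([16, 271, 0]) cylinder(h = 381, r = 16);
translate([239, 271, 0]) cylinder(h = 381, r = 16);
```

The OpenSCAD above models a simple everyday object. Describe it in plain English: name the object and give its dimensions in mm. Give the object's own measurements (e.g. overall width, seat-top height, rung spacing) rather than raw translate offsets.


A four-legged stool. The seat is a 255×287×30 mm slab whose top surface is at z = 411 mm; four round legs, each 32 mm in diameter, run from the floor (z = 0) to the underside of the seat, each leg's axis is inset half a diameter from the nearest pair of seat edges (so the leg's bounding box is flush with the corner).


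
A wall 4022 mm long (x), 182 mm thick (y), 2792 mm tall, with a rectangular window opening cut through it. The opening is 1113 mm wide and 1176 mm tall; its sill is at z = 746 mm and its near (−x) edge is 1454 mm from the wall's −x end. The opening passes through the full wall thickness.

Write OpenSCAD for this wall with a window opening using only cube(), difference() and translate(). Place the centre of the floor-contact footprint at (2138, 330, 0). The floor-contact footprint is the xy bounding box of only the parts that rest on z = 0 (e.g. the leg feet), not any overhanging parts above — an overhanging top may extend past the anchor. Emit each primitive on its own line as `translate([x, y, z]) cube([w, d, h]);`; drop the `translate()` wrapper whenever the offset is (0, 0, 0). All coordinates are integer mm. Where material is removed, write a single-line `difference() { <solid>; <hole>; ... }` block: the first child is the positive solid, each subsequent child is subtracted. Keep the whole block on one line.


difference() { translate([127, 239, 0]) cube([4022, 182, 2792]); translate([1581, 239, 746]) cube([1113, 182, 1176]); }


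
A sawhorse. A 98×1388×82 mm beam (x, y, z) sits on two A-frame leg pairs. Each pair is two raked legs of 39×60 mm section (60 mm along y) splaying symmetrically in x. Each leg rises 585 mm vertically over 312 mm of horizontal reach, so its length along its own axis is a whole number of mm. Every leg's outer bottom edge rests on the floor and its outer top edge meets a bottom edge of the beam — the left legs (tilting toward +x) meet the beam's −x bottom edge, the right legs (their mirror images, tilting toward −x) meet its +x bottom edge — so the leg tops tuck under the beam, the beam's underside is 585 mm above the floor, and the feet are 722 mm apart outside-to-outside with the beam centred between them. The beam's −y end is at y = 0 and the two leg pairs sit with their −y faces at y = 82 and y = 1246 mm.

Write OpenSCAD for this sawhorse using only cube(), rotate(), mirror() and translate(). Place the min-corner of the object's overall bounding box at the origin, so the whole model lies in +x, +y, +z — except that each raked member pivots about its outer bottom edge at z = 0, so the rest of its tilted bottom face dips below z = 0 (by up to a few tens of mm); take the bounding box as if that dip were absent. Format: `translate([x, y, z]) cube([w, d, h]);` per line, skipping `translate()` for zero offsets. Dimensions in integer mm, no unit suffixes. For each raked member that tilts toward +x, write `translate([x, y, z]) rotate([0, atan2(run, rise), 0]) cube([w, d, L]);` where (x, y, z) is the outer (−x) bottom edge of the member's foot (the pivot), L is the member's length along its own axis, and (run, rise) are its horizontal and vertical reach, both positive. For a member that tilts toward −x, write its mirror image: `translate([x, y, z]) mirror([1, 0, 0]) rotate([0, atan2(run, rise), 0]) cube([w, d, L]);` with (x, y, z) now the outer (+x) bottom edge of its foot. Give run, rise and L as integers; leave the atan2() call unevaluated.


translate([312, 0, 585]) cube([98, 1388, 82]);
translate([0, 82, 0]) rotate([0, atan2(312, 585), 0]) cube([39, 60, 663]);
translate([722, 82, 0]) mirror([1, 0, 0]) rotate([0, atan2(312, 585), 0]) cube([39, 60, 663]);
translate([0, 1246, 0]) rotate([0, atan2(312, 585), 0]) cube([39, 60, 663]);
translate([722, 1246, 0]) mirror([1, 0, 0]) rotate([0, atan2(312, 585), 0]) cube([39, 60, 663]);


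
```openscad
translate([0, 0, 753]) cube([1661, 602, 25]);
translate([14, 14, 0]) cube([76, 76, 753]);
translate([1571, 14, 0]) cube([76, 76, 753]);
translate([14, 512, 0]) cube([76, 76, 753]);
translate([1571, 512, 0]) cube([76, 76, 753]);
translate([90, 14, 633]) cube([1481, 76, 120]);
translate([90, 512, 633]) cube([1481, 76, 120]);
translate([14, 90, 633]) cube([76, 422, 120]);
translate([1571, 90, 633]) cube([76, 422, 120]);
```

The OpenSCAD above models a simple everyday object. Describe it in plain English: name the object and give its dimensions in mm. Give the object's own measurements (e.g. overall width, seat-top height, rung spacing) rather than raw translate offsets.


A table: top 1661 mm (x) × 602 mm (y), 25 mm thick, upper face at z = 778 mm, on four 76×76 mm square legs, each inset 14 mm from the nearest pair of top edges from z = 0 to the bottom of the top. Four apron rails, 76 mm thick and 120 mm tall, run between adjacent legs with their top edges flush with the underside of the top and their outer faces flush with the legs' outer faces.


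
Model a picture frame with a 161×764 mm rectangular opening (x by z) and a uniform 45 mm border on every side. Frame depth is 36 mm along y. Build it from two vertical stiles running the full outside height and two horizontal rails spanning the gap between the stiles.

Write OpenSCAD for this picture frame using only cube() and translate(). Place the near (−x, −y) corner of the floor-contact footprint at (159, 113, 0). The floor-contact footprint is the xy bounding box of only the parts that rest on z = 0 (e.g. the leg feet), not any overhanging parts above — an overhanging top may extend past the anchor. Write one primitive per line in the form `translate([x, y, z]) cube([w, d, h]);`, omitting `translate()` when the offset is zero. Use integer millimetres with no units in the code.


translate([159, 113, 0]) cube([45, 36, 854]);
translate([365, 113, 0]) cube([45, 36, 854]);
translate([204, 113, 0]) cube([161, 36, 45]);
translate([204, 113, 809]) cube([161, 36, 45]);


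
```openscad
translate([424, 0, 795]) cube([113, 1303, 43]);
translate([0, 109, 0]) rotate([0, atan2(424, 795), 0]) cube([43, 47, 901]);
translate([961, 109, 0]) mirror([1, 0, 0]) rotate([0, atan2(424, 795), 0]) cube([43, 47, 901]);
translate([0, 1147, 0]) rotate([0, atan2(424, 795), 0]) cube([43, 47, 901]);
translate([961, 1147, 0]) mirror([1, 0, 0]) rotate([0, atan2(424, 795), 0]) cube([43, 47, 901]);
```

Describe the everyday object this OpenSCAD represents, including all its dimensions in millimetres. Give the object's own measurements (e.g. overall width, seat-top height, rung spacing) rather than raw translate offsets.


A sawhorse. A 113×1303×43 mm beam (x, y, z) sits on two A-frame leg pairs. Each pair is two raked legs of 43×47 mm section (47 mm along y) splaying symmetrically in x. Each leg rises 795 mm vertically over 424 mm of horizontal reach and is 901 mm long along its own axis. Every leg's outer bottom edge rests on the floor and its outer top edge meets a bottom edge of the beam — the left legs (tilting toward +x) meet the beam's −x bottom edge, the right legs (their mirror images, tilting toward −x) meet its +x bottom edge — so the leg tops tuck under the beam, the beam's underside is 795 mm above the floor, and the feet are 961 mm apart outside-to-outside with the beam centred between them. The two leg pairs are set in 109 mm from either end of the beam.


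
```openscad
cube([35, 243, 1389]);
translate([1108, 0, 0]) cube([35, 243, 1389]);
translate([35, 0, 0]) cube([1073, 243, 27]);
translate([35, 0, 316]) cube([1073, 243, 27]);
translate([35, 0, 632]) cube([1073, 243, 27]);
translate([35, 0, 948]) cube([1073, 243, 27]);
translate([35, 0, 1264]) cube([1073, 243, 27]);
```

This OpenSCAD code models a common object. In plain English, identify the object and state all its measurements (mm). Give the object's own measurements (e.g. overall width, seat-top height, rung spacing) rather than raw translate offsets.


An open bookshelf. Two side panels, each 35 mm thick, 243 mm deep and 1389 mm tall, stand 1143 mm apart (outside-to-outside). Between them sit 5 shelves, each 27 mm thick and 243 mm deep, spanning the full gap between the sides. The bottom shelf rests on the floor (its underside at z = 0) and the clear gap between one shelf's top and the next shelf's underside is 289 mm.


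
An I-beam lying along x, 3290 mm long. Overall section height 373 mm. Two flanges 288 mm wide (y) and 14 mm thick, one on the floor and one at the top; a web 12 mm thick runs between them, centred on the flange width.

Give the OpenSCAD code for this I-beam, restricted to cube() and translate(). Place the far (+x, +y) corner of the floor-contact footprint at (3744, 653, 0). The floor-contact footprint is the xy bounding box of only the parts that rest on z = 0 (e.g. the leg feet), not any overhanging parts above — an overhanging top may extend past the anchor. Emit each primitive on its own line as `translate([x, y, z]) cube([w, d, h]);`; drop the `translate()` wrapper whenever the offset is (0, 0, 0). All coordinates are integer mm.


translate([454, 365, 0]) cube([3290, 288, 14]);
translate([454, 503, 14]) cube([3290, 12, 345]);
translate([454, 365, 359]) cube([3290, 288, 14]);


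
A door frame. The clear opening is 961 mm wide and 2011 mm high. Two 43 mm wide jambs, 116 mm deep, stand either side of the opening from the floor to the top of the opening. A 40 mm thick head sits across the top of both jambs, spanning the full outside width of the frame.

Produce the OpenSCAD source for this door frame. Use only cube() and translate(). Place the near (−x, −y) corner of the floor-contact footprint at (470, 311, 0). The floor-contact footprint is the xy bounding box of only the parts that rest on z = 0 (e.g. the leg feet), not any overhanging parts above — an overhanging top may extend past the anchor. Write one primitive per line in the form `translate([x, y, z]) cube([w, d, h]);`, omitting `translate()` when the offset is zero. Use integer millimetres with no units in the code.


translate([470, 311, 0]) cube([43, 116, 2011]);
translate([1474, 311, 0]) cube([43, 116, 2011]);
translate([470, 311, 2011]) cube([1047, 116, 40]);


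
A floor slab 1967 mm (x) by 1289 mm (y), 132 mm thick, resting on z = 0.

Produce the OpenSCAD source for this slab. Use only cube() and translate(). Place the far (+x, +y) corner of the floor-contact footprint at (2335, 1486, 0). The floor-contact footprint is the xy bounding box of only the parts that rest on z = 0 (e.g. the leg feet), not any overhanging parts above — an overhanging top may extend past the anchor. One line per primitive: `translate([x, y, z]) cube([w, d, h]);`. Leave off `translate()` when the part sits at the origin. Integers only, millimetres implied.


translate([368, 197, 0]) cube([1967, 1289, 132]);


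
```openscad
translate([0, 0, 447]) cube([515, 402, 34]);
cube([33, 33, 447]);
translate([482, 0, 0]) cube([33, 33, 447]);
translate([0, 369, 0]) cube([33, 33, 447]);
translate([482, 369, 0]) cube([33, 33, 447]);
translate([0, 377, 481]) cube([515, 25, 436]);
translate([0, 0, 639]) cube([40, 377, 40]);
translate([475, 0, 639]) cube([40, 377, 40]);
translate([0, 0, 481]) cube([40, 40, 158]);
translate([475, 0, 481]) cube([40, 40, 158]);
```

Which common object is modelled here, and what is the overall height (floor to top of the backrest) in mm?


A chair. The overall height is 917 mm.

A slab on four corner posts with a tall panel at the back — a chair. The seat slab sits at z = 447 with thickness 34, and the 436 mm backrest starts at the seat top, so the overall height is 447 + 34 + 436 = 917 mm.


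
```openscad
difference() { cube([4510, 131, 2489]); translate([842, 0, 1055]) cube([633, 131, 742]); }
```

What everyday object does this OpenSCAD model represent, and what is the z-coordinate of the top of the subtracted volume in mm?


A wall with a window opening. The window head height is 1797 mm.

A wall with a rectangular opening subtracted — a window. Sill at z = 1055, opening 742 mm tall, so the head is at 1055 + 742 = 1797 mm.


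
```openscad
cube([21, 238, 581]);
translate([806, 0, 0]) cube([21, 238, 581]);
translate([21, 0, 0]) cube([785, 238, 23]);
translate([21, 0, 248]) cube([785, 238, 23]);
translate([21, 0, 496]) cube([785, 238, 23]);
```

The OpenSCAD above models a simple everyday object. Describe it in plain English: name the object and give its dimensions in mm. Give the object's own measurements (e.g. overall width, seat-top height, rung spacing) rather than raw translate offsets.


An open bookshelf. Two side panels, each 21 mm thick, 238 mm deep and 581 mm tall, stand 827 mm apart (outside-to-outside). Between them sit 3 shelves, each 23 mm thick and 238 mm deep, spanning the full gap between the sides. The bottom shelf rests on the floor (its underside at z = 0) and the clear gap between one shelf's top and the next shelf's underside is 225 mm.


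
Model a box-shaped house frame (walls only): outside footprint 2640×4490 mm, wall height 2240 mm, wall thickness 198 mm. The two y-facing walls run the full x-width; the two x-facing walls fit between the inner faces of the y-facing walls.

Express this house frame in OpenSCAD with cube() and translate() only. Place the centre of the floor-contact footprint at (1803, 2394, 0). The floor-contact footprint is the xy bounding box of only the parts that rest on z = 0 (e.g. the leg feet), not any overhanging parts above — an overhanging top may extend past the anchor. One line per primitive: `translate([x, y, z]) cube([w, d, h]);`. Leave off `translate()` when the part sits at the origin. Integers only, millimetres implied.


translate([483, 149, 0]) cube([2640, 198, 2240]);
translate([483, 4441, 0]) cube([2640, 198, 2240]);
translate([483, 347, 0]) cube([198, 4094, 2240]);
translate([2925, 347, 0]) cube([198, 4094, 2240]);


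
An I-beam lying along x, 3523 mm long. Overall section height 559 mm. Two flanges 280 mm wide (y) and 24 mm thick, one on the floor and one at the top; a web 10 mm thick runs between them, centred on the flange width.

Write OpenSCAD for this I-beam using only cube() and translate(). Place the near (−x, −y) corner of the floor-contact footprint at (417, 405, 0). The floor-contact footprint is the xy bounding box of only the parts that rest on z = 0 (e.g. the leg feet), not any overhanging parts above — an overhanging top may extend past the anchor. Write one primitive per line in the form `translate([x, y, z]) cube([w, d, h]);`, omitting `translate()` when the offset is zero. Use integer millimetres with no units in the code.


translate([417, 405, 0]) cube([3523, 280, 24]);
translate([417, 540, 24]) cube([3523, 10, 511]);
translate([417, 405, 535]) cube([3523, 280, 24]);


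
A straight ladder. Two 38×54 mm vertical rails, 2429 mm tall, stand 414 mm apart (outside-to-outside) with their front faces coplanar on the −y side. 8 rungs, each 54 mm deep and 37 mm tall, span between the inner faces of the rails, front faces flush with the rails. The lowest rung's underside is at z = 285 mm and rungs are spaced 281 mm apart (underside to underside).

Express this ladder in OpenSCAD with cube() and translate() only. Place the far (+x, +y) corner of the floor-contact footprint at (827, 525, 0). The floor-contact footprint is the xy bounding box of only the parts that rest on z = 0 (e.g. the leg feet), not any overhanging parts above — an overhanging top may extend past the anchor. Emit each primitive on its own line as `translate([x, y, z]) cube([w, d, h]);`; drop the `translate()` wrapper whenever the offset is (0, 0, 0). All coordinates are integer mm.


translate([413, 471, 0]) cube([38, 54, 2429]);
translate([789, 471, 0]) cube([38, 54, 2429]);
translate([451, 471, 285]) cube([338, 54, 37]);
translate([451, 471, 566]) cube([338, 54, 37]);
translate([451, 471, 847]) cube([338, 54, 37]);
translate([451, 471, 1128]) cube([338, 54, 37]);
translate([451, 471, 1409]) cube([338, 54, 37]);
translate([451, 471, 1690]) cube([338, 54, 37]);
translate([451, 471, 1971]) cube([338, 54, 37]);
translate([451, 471, 2252]) cube([338, 54, 37]);


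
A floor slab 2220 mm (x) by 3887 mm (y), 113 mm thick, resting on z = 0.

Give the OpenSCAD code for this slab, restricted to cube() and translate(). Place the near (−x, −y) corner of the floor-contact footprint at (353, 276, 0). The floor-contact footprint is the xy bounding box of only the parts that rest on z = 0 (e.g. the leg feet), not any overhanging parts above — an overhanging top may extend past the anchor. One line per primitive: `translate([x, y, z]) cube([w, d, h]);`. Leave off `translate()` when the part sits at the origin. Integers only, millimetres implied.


translate([353, 276, 0]) cube([2220, 3887, 113]);


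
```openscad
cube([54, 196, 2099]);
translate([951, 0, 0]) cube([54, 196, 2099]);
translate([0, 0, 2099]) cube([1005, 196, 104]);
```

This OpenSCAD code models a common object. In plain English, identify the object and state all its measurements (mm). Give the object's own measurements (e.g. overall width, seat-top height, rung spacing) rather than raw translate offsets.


A door frame. The clear opening is 897 mm wide and 2099 mm high. Two 54 mm wide jambs, 196 mm deep, stand either side of the opening from the floor to the top of the opening. A 104 mm thick head sits across the top of both jambs, spanning the full outside width of the frame.
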